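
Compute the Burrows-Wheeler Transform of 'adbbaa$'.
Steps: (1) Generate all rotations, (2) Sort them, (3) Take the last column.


Rotations (sorted):
  0: $adbbaa -> last char: a
  1: a$adbba -> last char: a
  2: aa$adbb -> last char: b
  3: adbbaa$ -> last char: $
  4: baa$adb -> last char: b
  5: bbaa$ad -> last char: d
  6: dbbaa$a -> last char: a


BWT = aab$bda


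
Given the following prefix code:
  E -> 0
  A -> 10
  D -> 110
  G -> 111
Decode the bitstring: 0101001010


Decoding step by step:
Bits 0 -> E
Bits 10 -> A
Bits 10 -> A
Bits 0 -> E
Bits 10 -> A
Bits 10 -> A


Decoded message: EAAEAA


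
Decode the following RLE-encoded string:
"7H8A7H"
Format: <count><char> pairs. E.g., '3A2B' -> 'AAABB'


Expanding each <count><char> pair:
  7H -> 'HHHHHHH'
  8A -> 'AAAAAAAA'
  7H -> 'HHHHHHH'

Decoded = HHHHHHHAAAAAAAAHHHHHHH


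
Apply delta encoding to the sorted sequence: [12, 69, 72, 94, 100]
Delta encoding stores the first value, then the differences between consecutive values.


First value: 12
Deltas:
  69 - 12 = 57
  72 - 69 = 3
  94 - 72 = 22
  100 - 94 = 6


Delta encoded: [12, 57, 3, 22, 6]


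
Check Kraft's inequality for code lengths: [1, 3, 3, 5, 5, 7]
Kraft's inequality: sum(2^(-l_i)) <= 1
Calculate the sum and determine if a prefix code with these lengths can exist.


Sum = 2^(-1) + 2^(-3) + 2^(-3) + 2^(-5) + 2^(-5) + 2^(-7)
    = 0.5 + 0.125 + 0.125 + 0.03125 + 0.03125 + 0.0078125
    = 105/128 = 0.8203125
Since 0.8203125 <= 1, Kraft's inequality IS satisfied.
A prefix code with these lengths CAN exist.

Kraft sum = 0.8203125. Satisfied.


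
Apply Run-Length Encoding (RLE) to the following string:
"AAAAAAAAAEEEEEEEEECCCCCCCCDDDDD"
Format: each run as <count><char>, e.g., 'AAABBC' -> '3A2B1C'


Scanning runs left to right:
  i=0: run of 'A' x 9 -> '9A'
  i=9: run of 'E' x 9 -> '9E'
  i=18: run of 'C' x 8 -> '8C'
  i=26: run of 'D' x 5 -> '5D'

RLE = 9A9E8C5D


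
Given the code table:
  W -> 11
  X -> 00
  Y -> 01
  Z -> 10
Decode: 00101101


Decoding:
00 -> X
10 -> Z
11 -> W
01 -> Y


Result: XZWY


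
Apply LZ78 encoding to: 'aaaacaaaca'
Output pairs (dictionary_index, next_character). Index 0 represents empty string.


LZ78 encoding steps:
Dictionary: {0: ''}
Step 1: w='' (idx 0), next='a' -> output (0, 'a'), add 'a' as idx 1
Step 2: w='a' (idx 1), next='a' -> output (1, 'a'), add 'aa' as idx 2
Step 3: w='a' (idx 1), next='c' -> output (1, 'c'), add 'ac' as idx 3
Step 4: w='aa' (idx 2), next='a' -> output (2, 'a'), add 'aaa' as idx 4
Step 5: w='' (idx 0), next='c' -> output (0, 'c'), add 'c' as idx 5
Step 6: w='a' (idx 1), end of input -> output (1, '')


Encoded: [(0, 'a'), (1, 'a'), (1, 'c'), (2, 'a'), (0, 'c'), (1, '')]


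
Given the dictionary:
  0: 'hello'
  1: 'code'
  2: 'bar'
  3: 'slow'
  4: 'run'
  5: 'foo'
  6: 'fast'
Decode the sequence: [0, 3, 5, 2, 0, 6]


Look up each index in the dictionary:
  0 -> 'hello'
  3 -> 'slow'
  5 -> 'foo'
  2 -> 'bar'
  0 -> 'hello'
  6 -> 'fast'

Decoded: "hello slow foo bar hello fast"


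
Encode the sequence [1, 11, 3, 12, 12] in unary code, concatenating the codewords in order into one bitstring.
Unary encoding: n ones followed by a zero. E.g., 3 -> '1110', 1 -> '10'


Encode each number as n ones followed by a terminating 0:
  1 -> 10 (2 bits)
  11 -> 111111111110 (12 bits)
  3 -> 1110 (4 bits)
  12 -> 1111111111110 (13 bits)
  12 -> 1111111111110 (13 bits)
Total length = 2 + 12 + 4 + 13 + 13 = 44 bits.

Unary([1, 11, 3, 12, 12]) = 10111111111110111011111111111101111111111110 (44 bits)


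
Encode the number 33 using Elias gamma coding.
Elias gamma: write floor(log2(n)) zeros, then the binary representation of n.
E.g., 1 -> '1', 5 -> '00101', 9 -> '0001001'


num_bits = floor(log2(33)) + 1 = 6
leading_zeros = num_bits - 1 = 5
binary(33) = 100001

Elias gamma(33) = '00000' + '100001' = 00000100001 (11 bits)


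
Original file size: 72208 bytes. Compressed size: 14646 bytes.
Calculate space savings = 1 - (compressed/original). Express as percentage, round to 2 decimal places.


ratio = compressed/original = 14646/72208 = 0.202831
savings = 1 - ratio = 1 - 0.202831 = 0.797169
as a percentage: 0.797169 * 100 = 79.72%

Space savings = 1 - 14646/72208 = 79.72%


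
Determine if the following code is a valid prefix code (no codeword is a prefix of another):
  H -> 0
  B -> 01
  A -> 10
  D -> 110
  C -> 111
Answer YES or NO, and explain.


Checking each pair (does one codeword prefix another?):
  H='0' vs B='01': prefix -- VIOLATION

NO -- this is NOT a valid prefix code. H (0) is a prefix of B (01).


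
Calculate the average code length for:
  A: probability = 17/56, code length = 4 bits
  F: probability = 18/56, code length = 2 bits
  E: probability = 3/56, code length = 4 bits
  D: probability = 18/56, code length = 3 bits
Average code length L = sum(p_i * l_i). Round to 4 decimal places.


Weighted contributions p_i * l_i:
  A: (17/56) * 4 = 68/56
  F: (18/56) * 2 = 36/56
  E: (3/56) * 4 = 12/56
  D: (18/56) * 3 = 54/56
Sum = (68 + 36 + 12 + 54)/56 = 170/56

L = 170/56 = 3.0357 bits/symbol


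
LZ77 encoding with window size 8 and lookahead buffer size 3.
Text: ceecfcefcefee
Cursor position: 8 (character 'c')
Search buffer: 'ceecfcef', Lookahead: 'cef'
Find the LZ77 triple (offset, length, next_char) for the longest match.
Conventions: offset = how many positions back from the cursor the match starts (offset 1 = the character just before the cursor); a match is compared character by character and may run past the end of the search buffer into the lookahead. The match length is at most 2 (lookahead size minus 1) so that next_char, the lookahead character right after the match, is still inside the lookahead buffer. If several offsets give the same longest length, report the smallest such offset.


Try each offset into the search buffer:
  offset=1 (pos 7, char 'f'): match length 0
  offset=2 (pos 6, char 'e'): match length 0
  offset=3 (pos 5, char 'c'): match length 2
  offset=4 (pos 4, char 'f'): match length 0
  offset=5 (pos 3, char 'c'): match length 1
  offset=6 (pos 2, char 'e'): match length 0
  offset=7 (pos 1, char 'e'): match length 0
  offset=8 (pos 0, char 'c'): match length 2
Longest match has length 2, found at offsets 3, 8; take the smallest, offset 3.
next_char = character at position 8 + 2 = 10 -> 'f'

Best match: offset=3, length=2 (matching 'ce' starting at position 5)
LZ77 triple: (3, 2, 'f')


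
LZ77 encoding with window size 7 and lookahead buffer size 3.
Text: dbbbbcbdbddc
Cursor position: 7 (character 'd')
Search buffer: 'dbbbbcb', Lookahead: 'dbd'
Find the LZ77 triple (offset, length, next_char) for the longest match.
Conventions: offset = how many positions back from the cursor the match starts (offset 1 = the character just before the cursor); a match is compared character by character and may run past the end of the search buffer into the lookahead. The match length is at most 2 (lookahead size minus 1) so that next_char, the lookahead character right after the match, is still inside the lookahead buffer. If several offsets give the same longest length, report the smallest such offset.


Try each offset into the search buffer:
  offset=1 (pos 6, char 'b'): match length 0
  offset=2 (pos 5, char 'c'): match length 0
  offset=3 (pos 4, char 'b'): match length 0
  offset=4 (pos 3, char 'b'): match length 0
  offset=5 (pos 2, char 'b'): match length 0
  offset=6 (pos 1, char 'b'): match length 0
  offset=7 (pos 0, char 'd'): match length 2
Longest match has length 2 at offset 7.
next_char = character at position 7 + 2 = 9 -> 'd'

Best match: offset=7, length=2 (matching 'db' starting at position 0)
LZ77 triple: (7, 2, 'd')


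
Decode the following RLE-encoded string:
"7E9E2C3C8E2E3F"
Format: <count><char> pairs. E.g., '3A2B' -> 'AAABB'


Expanding each <count><char> pair:
  7E -> 'EEEEEEE'
  9E -> 'EEEEEEEEE'
  2C -> 'CC'
  3C -> 'CCC'
  8E -> 'EEEEEEEE'
  2E -> 'EE'
  3F -> 'FFF'

Decoded = EEEEEEEEEEEEEEEECCCCCEEEEEEEEEEFFF


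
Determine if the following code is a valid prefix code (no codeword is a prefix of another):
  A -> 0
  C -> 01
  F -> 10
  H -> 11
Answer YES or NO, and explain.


Checking each pair (does one codeword prefix another?):
  A='0' vs C='01': prefix -- VIOLATION

NO -- this is NOT a valid prefix code. A (0) is a prefix of C (01).


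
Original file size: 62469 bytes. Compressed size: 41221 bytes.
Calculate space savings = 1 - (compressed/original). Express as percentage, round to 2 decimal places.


ratio = compressed/original = 41221/62469 = 0.659863
savings = 1 - ratio = 1 - 0.659863 = 0.340137
as a percentage: 0.340137 * 100 = 34.01%

Space savings = 1 - 41221/62469 = 34.01%


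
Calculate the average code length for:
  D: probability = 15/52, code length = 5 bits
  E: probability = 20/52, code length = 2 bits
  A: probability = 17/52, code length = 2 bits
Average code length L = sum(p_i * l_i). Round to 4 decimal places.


Weighted contributions p_i * l_i:
  D: (15/52) * 5 = 75/52
  E: (20/52) * 2 = 40/52
  A: (17/52) * 2 = 34/52
Sum = (75 + 40 + 34)/52 = 149/52

L = 149/52 = 2.8654 bits/symbol


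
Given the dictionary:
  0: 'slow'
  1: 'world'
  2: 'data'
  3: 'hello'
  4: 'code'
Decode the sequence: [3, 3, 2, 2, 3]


Look up each index in the dictionary:
  3 -> 'hello'
  3 -> 'hello'
  2 -> 'data'
  2 -> 'data'
  3 -> 'hello'

Decoded: "hello hello data data hello"


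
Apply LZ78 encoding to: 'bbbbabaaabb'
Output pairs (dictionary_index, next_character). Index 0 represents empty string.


LZ78 encoding steps:
Dictionary: {0: ''}
Step 1: w='' (idx 0), next='b' -> output (0, 'b'), add 'b' as idx 1
Step 2: w='b' (idx 1), next='b' -> output (1, 'b'), add 'bb' as idx 2
Step 3: w='b' (idx 1), next='a' -> output (1, 'a'), add 'ba' as idx 3
Step 4: w='ba' (idx 3), next='a' -> output (3, 'a'), add 'baa' as idx 4
Step 5: w='' (idx 0), next='a' -> output (0, 'a'), add 'a' as idx 5
Step 6: w='bb' (idx 2), end of input -> output (2, '')


Encoded: [(0, 'b'), (1, 'b'), (1, 'a'), (3, 'a'), (0, 'a'), (2, '')]


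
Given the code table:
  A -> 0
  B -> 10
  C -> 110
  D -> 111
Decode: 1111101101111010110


Decoding:
111 -> D
110 -> C
110 -> C
111 -> D
10 -> B
10 -> B
110 -> C


Result: DCCDBBC


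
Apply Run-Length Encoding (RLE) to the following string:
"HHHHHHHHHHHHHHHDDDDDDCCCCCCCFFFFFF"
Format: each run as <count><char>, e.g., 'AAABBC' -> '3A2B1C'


Scanning runs left to right:
  i=0: run of 'H' x 15 -> '15H'
  i=15: run of 'D' x 6 -> '6D'
  i=21: run of 'C' x 7 -> '7C'
  i=28: run of 'F' x 6 -> '6F'

RLE = 15H6D7C6F


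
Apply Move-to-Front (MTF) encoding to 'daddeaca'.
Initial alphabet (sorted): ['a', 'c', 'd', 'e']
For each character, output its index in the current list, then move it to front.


MTF encoding:
'd': index 2 in ['a', 'c', 'd', 'e'] -> ['d', 'a', 'c', 'e']
'a': index 1 in ['d', 'a', 'c', 'e'] -> ['a', 'd', 'c', 'e']
'd': index 1 in ['a', 'd', 'c', 'e'] -> ['d', 'a', 'c', 'e']
'd': index 0 in ['d', 'a', 'c', 'e'] -> ['d', 'a', 'c', 'e']
'e': index 3 in ['d', 'a', 'c', 'e'] -> ['e', 'd', 'a', 'c']
'a': index 2 in ['e', 'd', 'a', 'c'] -> ['a', 'e', 'd', 'c']
'c': index 3 in ['a', 'e', 'd', 'c'] -> ['c', 'a', 'e', 'd']
'a': index 1 in ['c', 'a', 'e', 'd'] -> ['a', 'c', 'e', 'd']


Output: [2, 1, 1, 0, 3, 2, 3, 1]


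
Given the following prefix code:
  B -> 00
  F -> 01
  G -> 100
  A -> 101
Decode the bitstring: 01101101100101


Decoding step by step:
Bits 01 -> F
Bits 101 -> A
Bits 101 -> A
Bits 100 -> G
Bits 101 -> A


Decoded message: FAAGA


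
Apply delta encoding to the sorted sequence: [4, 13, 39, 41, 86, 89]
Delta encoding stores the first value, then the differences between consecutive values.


First value: 4
Deltas:
  13 - 4 = 9
  39 - 13 = 26
  41 - 39 = 2
  86 - 41 = 45
  89 - 86 = 3


Delta encoded: [4, 9, 26, 2, 45, 3]


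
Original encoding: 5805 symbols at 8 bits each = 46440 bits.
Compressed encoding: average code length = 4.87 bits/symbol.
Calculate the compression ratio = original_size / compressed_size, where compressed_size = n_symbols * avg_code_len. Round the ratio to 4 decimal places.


original_size = n_symbols * orig_bits = 5805 * 8 = 46440 bits
compressed_size = n_symbols * avg_code_len = 5805 * 4.87 = 28270.35 bits
ratio = original_size / compressed_size = 46440 / 28270.35 = 1.6427

Compression ratio = 1.6427


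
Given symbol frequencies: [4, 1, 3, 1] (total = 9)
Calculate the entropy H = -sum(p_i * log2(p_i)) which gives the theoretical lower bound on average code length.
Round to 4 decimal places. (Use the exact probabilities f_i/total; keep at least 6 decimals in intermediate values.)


Per-symbol terms -p_i * log2(p_i) with p_i = f_i/9:
  p = 4/9 = 0.444444: log2(p) = -1.169925, -p*log2(p) = 0.519967
  p = 1/9 = 0.111111: log2(p) = -3.169925, -p*log2(p) = 0.352214
  p = 3/9 = 0.333333: log2(p) = -1.584963, -p*log2(p) = 0.528321
  p = 1/9 = 0.111111: log2(p) = -3.169925, -p*log2(p) = 0.352214
H = 0.519967 + 0.352214 + 0.528321 + 0.352214 = 1.752716

H = 1.7527 bits/symbol


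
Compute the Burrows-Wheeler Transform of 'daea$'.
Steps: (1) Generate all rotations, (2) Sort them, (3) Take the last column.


Rotations (sorted):
  0: $daea -> last char: a
  1: a$dae -> last char: e
  2: aea$d -> last char: d
  3: daea$ -> last char: $
  4: ea$da -> last char: a


BWT = aed$a


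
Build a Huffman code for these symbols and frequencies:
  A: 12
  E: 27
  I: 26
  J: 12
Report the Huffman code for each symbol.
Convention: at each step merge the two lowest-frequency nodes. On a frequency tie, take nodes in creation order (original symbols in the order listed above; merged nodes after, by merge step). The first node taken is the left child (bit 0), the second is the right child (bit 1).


Huffman tree construction:
Step 1: Merge A(12) + J(12) = 24
Step 2: Merge (A+J)(24) + I(26) = 50
Step 3: Merge E(27) + ((A+J)+I)(50) = 77
Read each symbol's code off the tree from the root (left child = 0, right child = 1).

Codes:
  A: 100 (length 3)
  E: 0 (length 1)
  I: 11 (length 2)
  J: 101 (length 3)
Average code length: 151/77 = 1.9610 bits/symbol


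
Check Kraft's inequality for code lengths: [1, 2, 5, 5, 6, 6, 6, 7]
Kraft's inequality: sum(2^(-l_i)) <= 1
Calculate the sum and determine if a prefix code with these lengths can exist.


Sum = 2^(-1) + 2^(-2) + 2^(-5) + 2^(-5) + 2^(-6) + 2^(-6) + 2^(-6) + 2^(-7)
    = 0.5 + 0.25 + 0.03125 + 0.03125 + 0.015625 + 0.015625 + 0.015625 + 0.0078125
    = 111/128 = 0.8671875
Since 0.8671875 <= 1, Kraft's inequality IS satisfied.
A prefix code with these lengths CAN exist.

Kraft sum = 0.8671875. Satisfied.


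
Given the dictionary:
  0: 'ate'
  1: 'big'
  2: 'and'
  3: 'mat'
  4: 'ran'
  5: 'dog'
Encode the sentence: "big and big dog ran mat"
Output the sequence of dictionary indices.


Look up each word in the dictionary:
  'big' -> 1
  'and' -> 2
  'big' -> 1
  'dog' -> 5
  'ran' -> 4
  'mat' -> 3

Encoded: [1, 2, 1, 5, 4, 3]


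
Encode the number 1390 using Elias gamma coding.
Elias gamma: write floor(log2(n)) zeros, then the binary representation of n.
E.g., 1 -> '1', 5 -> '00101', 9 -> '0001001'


num_bits = floor(log2(1390)) + 1 = 11
leading_zeros = num_bits - 1 = 10
binary(1390) = 10101101110

Elias gamma(1390) = '0000000000' + '10101101110' = 000000000010101101110 (21 bits)


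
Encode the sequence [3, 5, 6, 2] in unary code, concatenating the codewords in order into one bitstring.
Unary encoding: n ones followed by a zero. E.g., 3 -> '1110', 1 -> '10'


Encode each number as n ones followed by a terminating 0:
  3 -> 1110 (4 bits)
  5 -> 111110 (6 bits)
  6 -> 1111110 (7 bits)
  2 -> 110 (3 bits)
Total length = 4 + 6 + 7 + 3 = 20 bits.

Unary([3, 5, 6, 2]) = 11101111101111110110 (20 bits)


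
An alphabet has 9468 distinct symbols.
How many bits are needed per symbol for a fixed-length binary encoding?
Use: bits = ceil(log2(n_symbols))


log2(9468) = 13.2088
Bracket: 2^13 = 8192 < 9468 <= 2^14 = 16384
So ceil(log2(9468)) = 14

bits = ceil(log2(9468)) = ceil(13.2088) = 14 bits


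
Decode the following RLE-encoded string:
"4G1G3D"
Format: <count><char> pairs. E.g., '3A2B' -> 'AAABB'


Expanding each <count><char> pair:
  4G -> 'GGGG'
  1G -> 'G'
  3D -> 'DDD'

Decoded = GGGGGDDD


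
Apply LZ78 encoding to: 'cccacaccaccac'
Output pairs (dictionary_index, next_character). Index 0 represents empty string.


LZ78 encoding steps:
Dictionary: {0: ''}
Step 1: w='' (idx 0), next='c' -> output (0, 'c'), add 'c' as idx 1
Step 2: w='c' (idx 1), next='c' -> output (1, 'c'), add 'cc' as idx 2
Step 3: w='' (idx 0), next='a' -> output (0, 'a'), add 'a' as idx 3
Step 4: w='c' (idx 1), next='a' -> output (1, 'a'), add 'ca' as idx 4
Step 5: w='cc' (idx 2), next='a' -> output (2, 'a'), add 'cca' as idx 5
Step 6: w='cca' (idx 5), next='c' -> output (5, 'c'), add 'ccac' as idx 6


Encoded: [(0, 'c'), (1, 'c'), (0, 'a'), (1, 'a'), (2, 'a'), (5, 'c')]


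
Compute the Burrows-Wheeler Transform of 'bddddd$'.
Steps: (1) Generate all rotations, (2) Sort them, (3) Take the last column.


Rotations (sorted):
  0: $bddddd -> last char: d
  1: bddddd$ -> last char: $
  2: d$bdddd -> last char: d
  3: dd$bddd -> last char: d
  4: ddd$bdd -> last char: d
  5: dddd$bd -> last char: d
  6: ddddd$b -> last char: b


BWT = d$ddddb


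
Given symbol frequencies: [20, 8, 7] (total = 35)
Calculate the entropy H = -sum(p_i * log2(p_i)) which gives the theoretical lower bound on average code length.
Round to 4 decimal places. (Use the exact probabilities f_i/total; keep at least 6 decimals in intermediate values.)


Per-symbol terms -p_i * log2(p_i) with p_i = f_i/35:
  p = 20/35 = 0.571429: log2(p) = -0.807355, -p*log2(p) = 0.461346
  p = 8/35 = 0.228571: log2(p) = -2.129283, -p*log2(p) = 0.486693
  p = 7/35 = 0.200000: log2(p) = -2.321928, -p*log2(p) = 0.464386
H = 0.461346 + 0.486693 + 0.464386 = 1.412425

H = 1.4124 bits/symbol


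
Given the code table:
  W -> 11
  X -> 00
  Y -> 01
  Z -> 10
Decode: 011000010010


Decoding:
01 -> Y
10 -> Z
00 -> X
01 -> Y
00 -> X
10 -> Z


Result: YZXYXZ


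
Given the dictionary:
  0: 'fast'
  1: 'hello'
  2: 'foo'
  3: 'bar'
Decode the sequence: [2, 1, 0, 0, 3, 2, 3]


Look up each index in the dictionary:
  2 -> 'foo'
  1 -> 'hello'
  0 -> 'fast'
  0 -> 'fast'
  3 -> 'bar'
  2 -> 'foo'
  3 -> 'bar'

Decoded: "foo hello fast fast bar foo bar"


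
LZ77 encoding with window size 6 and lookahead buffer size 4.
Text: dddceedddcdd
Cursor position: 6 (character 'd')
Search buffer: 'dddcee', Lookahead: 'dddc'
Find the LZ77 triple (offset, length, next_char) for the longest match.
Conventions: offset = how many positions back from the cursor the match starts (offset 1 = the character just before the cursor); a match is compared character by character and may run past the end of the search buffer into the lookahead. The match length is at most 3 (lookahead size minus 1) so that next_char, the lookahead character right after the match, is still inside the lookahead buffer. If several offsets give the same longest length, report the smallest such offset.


Try each offset into the search buffer:
  offset=1 (pos 5, char 'e'): match length 0
  offset=2 (pos 4, char 'e'): match length 0
  offset=3 (pos 3, char 'c'): match length 0
  offset=4 (pos 2, char 'd'): match length 1
  offset=5 (pos 1, char 'd'): match length 2
  offset=6 (pos 0, char 'd'): match length 3
Longest match has length 3 at offset 6.
next_char = character at position 6 + 3 = 9 -> 'c'

Best match: offset=6, length=3 (matching 'ddd' starting at position 0)
LZ77 triple: (6, 3, 'c')


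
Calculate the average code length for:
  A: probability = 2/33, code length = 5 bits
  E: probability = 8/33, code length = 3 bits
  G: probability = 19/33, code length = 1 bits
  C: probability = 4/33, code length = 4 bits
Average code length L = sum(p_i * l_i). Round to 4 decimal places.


Weighted contributions p_i * l_i:
  A: (2/33) * 5 = 10/33
  E: (8/33) * 3 = 24/33
  G: (19/33) * 1 = 19/33
  C: (4/33) * 4 = 16/33
Sum = (10 + 24 + 19 + 16)/33 = 69/33

L = 69/33 = 2.0909 bits/symbol


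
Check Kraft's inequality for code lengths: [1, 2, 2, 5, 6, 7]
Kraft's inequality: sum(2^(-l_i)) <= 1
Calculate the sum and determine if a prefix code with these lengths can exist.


Sum = 2^(-1) + 2^(-2) + 2^(-2) + 2^(-5) + 2^(-6) + 2^(-7)
    = 0.5 + 0.25 + 0.25 + 0.03125 + 0.015625 + 0.0078125
    = 135/128 = 1.0546875
Since 1.0546875 > 1, Kraft's inequality is NOT satisfied.
A prefix code with these lengths CANNOT exist.

Kraft sum = 1.0546875. Not satisfied.


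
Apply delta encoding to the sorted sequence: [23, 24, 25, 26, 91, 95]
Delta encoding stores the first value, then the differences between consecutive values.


First value: 23
Deltas:
  24 - 23 = 1
  25 - 24 = 1
  26 - 25 = 1
  91 - 26 = 65
  95 - 91 = 4


Delta encoded: [23, 1, 1, 1, 65, 4]


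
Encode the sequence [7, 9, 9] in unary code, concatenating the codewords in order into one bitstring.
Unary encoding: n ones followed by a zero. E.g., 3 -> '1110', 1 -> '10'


Encode each number as n ones followed by a terminating 0:
  7 -> 11111110 (8 bits)
  9 -> 1111111110 (10 bits)
  9 -> 1111111110 (10 bits)
Total length = 8 + 10 + 10 = 28 bits.

Unary([7, 9, 9]) = 1111111011111111101111111110 (28 bits)


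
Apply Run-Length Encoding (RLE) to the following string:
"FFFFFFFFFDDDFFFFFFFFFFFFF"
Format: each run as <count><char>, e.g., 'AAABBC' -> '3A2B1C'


Scanning runs left to right:
  i=0: run of 'F' x 9 -> '9F'
  i=9: run of 'D' x 3 -> '3D'
  i=12: run of 'F' x 13 -> '13F'

RLE = 9F3D13F


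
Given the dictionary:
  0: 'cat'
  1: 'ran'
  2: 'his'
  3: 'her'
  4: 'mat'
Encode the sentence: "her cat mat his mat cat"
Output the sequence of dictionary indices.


Look up each word in the dictionary:
  'her' -> 3
  'cat' -> 0
  'mat' -> 4
  'his' -> 2
  'mat' -> 4
  'cat' -> 0

Encoded: [3, 0, 4, 2, 4, 0]


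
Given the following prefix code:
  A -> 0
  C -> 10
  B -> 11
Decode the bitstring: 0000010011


Decoding step by step:
Bits 0 -> A
Bits 0 -> A
Bits 0 -> A
Bits 0 -> A
Bits 0 -> A
Bits 10 -> C
Bits 0 -> A
Bits 11 -> B


Decoded message: AAAAACAB


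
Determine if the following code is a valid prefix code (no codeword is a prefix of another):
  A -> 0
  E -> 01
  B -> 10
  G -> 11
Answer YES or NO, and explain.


Checking each pair (does one codeword prefix another?):
  A='0' vs E='01': prefix -- VIOLATION

NO -- this is NOT a valid prefix code. A (0) is a prefix of E (01).


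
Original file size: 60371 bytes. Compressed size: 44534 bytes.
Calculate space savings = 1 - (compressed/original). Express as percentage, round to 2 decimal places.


ratio = compressed/original = 44534/60371 = 0.737672
savings = 1 - ratio = 1 - 0.737672 = 0.262328
as a percentage: 0.262328 * 100 = 26.23%

Space savings = 1 - 44534/60371 = 26.23%


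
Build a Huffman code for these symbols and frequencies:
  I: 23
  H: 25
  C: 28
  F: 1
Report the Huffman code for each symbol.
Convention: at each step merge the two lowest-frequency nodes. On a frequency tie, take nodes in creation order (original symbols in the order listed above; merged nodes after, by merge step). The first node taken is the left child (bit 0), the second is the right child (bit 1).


Huffman tree construction:
Step 1: Merge F(1) + I(23) = 24
Step 2: Merge (F+I)(24) + H(25) = 49
Step 3: Merge C(28) + ((F+I)+H)(49) = 77
Read each symbol's code off the tree from the root (left child = 0, right child = 1).

Codes:
  I: 101 (length 3)
  H: 11 (length 2)
  C: 0 (length 1)
  F: 100 (length 3)
Average code length: 150/77 = 1.9481 bits/symbol


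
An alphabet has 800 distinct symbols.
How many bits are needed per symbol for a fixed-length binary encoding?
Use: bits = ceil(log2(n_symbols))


log2(800) = 9.6439
Bracket: 2^9 = 512 < 800 <= 2^10 = 1024
So ceil(log2(800)) = 10

bits = ceil(log2(800)) = ceil(9.6439) = 10 bits


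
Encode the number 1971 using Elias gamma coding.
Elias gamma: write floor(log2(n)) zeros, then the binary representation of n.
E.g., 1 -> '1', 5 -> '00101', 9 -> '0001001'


num_bits = floor(log2(1971)) + 1 = 11
leading_zeros = num_bits - 1 = 10
binary(1971) = 11110110011

Elias gamma(1971) = '0000000000' + '11110110011' = 000000000011110110011 (21 bits)


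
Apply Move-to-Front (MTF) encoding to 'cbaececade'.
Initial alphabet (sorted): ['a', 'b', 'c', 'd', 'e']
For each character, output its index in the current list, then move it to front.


MTF encoding:
'c': index 2 in ['a', 'b', 'c', 'd', 'e'] -> ['c', 'a', 'b', 'd', 'e']
'b': index 2 in ['c', 'a', 'b', 'd', 'e'] -> ['b', 'c', 'a', 'd', 'e']
'a': index 2 in ['b', 'c', 'a', 'd', 'e'] -> ['a', 'b', 'c', 'd', 'e']
'e': index 4 in ['a', 'b', 'c', 'd', 'e'] -> ['e', 'a', 'b', 'c', 'd']
'c': index 3 in ['e', 'a', 'b', 'c', 'd'] -> ['c', 'e', 'a', 'b', 'd']
'e': index 1 in ['c', 'e', 'a', 'b', 'd'] -> ['e', 'c', 'a', 'b', 'd']
'c': index 1 in ['e', 'c', 'a', 'b', 'd'] -> ['c', 'e', 'a', 'b', 'd']
'a': index 2 in ['c', 'e', 'a', 'b', 'd'] -> ['a', 'c', 'e', 'b', 'd']
'd': index 4 in ['a', 'c', 'e', 'b', 'd'] -> ['d', 'a', 'c', 'e', 'b']
'e': index 3 in ['d', 'a', 'c', 'e', 'b'] -> ['e', 'd', 'a', 'c', 'b']


Output: [2, 2, 2, 4, 3, 1, 1, 2, 4, 3]


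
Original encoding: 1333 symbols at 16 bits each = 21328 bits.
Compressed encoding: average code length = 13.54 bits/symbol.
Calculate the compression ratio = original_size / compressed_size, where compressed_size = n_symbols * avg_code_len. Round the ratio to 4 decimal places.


original_size = n_symbols * orig_bits = 1333 * 16 = 21328 bits
compressed_size = n_symbols * avg_code_len = 1333 * 13.54 = 18048.82 bits
ratio = original_size / compressed_size = 21328 / 18048.82 = 1.1817

Compression ratio = 1.1817


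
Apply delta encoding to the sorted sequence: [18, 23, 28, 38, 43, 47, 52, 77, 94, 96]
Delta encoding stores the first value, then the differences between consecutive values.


First value: 18
Deltas:
  23 - 18 = 5
  28 - 23 = 5
  38 - 28 = 10
  43 - 38 = 5
  47 - 43 = 4
  52 - 47 = 5
  77 - 52 = 25
  94 - 77 = 17
  96 - 94 = 2


Delta encoded: [18, 5, 5, 10, 5, 4, 5, 25, 17, 2]


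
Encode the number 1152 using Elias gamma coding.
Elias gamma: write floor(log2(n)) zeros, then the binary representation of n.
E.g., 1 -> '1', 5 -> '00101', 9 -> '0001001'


num_bits = floor(log2(1152)) + 1 = 11
leading_zeros = num_bits - 1 = 10
binary(1152) = 10010000000

Elias gamma(1152) = '0000000000' + '10010000000' = 000000000010010000000 (21 bits)


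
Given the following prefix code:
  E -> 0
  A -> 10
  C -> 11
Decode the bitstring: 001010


Decoding step by step:
Bits 0 -> E
Bits 0 -> E
Bits 10 -> A
Bits 10 -> A


Decoded message: EEAA


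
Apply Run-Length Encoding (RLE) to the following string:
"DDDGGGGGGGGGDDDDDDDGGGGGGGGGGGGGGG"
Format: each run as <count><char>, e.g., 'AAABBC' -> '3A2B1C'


Scanning runs left to right:
  i=0: run of 'D' x 3 -> '3D'
  i=3: run of 'G' x 9 -> '9G'
  i=12: run of 'D' x 7 -> '7D'
  i=19: run of 'G' x 15 -> '15G'

RLE = 3D9G7D15G


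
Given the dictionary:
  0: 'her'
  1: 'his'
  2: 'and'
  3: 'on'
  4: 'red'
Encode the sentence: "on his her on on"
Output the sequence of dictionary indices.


Look up each word in the dictionary:
  'on' -> 3
  'his' -> 1
  'her' -> 0
  'on' -> 3
  'on' -> 3

Encoded: [3, 1, 0, 3, 3]


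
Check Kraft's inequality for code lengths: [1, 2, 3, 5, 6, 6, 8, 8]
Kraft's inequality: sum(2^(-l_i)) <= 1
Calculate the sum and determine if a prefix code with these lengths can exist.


Sum = 2^(-1) + 2^(-2) + 2^(-3) + 2^(-5) + 2^(-6) + 2^(-6) + 2^(-8) + 2^(-8)
    = 0.5 + 0.25 + 0.125 + 0.03125 + 0.015625 + 0.015625 + 0.00390625 + 0.00390625
    = 242/256 = 0.9453125
Since 0.9453125 <= 1, Kraft's inequality IS satisfied.
A prefix code with these lengths CAN exist.

Kraft sum = 0.9453125. Satisfied.


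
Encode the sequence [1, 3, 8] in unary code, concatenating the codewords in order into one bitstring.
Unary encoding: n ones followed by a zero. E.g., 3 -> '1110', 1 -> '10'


Encode each number as n ones followed by a terminating 0:
  1 -> 10 (2 bits)
  3 -> 1110 (4 bits)
  8 -> 111111110 (9 bits)
Total length = 2 + 4 + 9 = 15 bits.

Unary([1, 3, 8]) = 101110111111110 (15 bits)


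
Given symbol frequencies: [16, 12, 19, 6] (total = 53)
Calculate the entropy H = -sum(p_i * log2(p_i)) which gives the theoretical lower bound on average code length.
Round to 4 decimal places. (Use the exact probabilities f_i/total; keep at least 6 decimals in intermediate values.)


Per-symbol terms -p_i * log2(p_i) with p_i = f_i/53:
  p = 16/53 = 0.301887: log2(p) = -1.727920, -p*log2(p) = 0.521636
  p = 12/53 = 0.226415: log2(p) = -2.142958, -p*log2(p) = 0.485198
  p = 19/53 = 0.358491: log2(p) = -1.479993, -p*log2(p) = 0.530564
  p = 6/53 = 0.113208: log2(p) = -3.142958, -p*log2(p) = 0.355807
H = 0.521636 + 0.485198 + 0.530564 + 0.355807 = 1.893205

H = 1.8932 bits/symbol


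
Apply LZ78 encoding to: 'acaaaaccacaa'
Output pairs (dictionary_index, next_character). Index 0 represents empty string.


LZ78 encoding steps:
Dictionary: {0: ''}
Step 1: w='' (idx 0), next='a' -> output (0, 'a'), add 'a' as idx 1
Step 2: w='' (idx 0), next='c' -> output (0, 'c'), add 'c' as idx 2
Step 3: w='a' (idx 1), next='a' -> output (1, 'a'), add 'aa' as idx 3
Step 4: w='aa' (idx 3), next='c' -> output (3, 'c'), add 'aac' as idx 4
Step 5: w='c' (idx 2), next='a' -> output (2, 'a'), add 'ca' as idx 5
Step 6: w='ca' (idx 5), next='a' -> output (5, 'a'), add 'caa' as idx 6


Encoded: [(0, 'a'), (0, 'c'), (1, 'a'), (3, 'c'), (2, 'a'), (5, 'a')]


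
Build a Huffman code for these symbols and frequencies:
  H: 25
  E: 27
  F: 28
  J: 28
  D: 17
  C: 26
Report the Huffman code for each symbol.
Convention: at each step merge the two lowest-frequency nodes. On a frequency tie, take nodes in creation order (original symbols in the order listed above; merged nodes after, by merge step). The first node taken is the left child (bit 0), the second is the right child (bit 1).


Huffman tree construction:
Step 1: Merge D(17) + H(25) = 42
Step 2: Merge C(26) + E(27) = 53
Step 3: Merge F(28) + J(28) = 56
Step 4: Merge (D+H)(42) + (C+E)(53) = 95
Step 5: Merge (F+J)(56) + ((D+H)+(C+E))(95) = 151
Read each symbol's code off the tree from the root (left child = 0, right child = 1).

Codes:
  H: 101 (length 3)
  E: 111 (length 3)
  F: 00 (length 2)
  J: 01 (length 2)
  D: 100 (length 3)
  C: 110 (length 3)
Average code length: 397/151 = 2.6291 bits/symbol


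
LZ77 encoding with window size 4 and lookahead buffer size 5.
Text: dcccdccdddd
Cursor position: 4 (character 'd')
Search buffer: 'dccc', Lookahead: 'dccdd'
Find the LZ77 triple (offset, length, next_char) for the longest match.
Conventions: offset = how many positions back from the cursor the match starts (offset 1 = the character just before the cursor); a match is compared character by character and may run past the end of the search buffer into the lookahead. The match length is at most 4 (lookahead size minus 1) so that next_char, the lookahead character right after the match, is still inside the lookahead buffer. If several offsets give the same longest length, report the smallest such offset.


Try each offset into the search buffer:
  offset=1 (pos 3, char 'c'): match length 0
  offset=2 (pos 2, char 'c'): match length 0
  offset=3 (pos 1, char 'c'): match length 0
  offset=4 (pos 0, char 'd'): match length 3
Longest match has length 3 at offset 4.
next_char = character at position 4 + 3 = 7 -> 'd'

Best match: offset=4, length=3 (matching 'dcc' starting at position 0)
LZ77 triple: (4, 3, 'd')


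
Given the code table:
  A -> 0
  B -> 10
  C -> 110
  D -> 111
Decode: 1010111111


Decoding:
10 -> B
10 -> B
111 -> D
111 -> D


Result: BBDD


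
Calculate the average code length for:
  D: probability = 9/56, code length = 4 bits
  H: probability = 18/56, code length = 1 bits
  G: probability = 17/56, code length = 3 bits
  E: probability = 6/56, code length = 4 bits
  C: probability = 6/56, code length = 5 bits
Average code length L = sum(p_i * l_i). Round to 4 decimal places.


Weighted contributions p_i * l_i:
  D: (9/56) * 4 = 36/56
  H: (18/56) * 1 = 18/56
  G: (17/56) * 3 = 51/56
  E: (6/56) * 4 = 24/56
  C: (6/56) * 5 = 30/56
Sum = (36 + 18 + 51 + 24 + 30)/56 = 159/56

L = 159/56 = 2.8393 bits/symbol


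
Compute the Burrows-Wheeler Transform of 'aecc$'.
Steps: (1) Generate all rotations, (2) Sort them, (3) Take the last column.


Rotations (sorted):
  0: $aecc -> last char: c
  1: aecc$ -> last char: $
  2: c$aec -> last char: c
  3: cc$ae -> last char: e
  4: ecc$a -> last char: a


BWT = c$cea


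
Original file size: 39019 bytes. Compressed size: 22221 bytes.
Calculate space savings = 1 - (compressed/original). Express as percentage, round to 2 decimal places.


ratio = compressed/original = 22221/39019 = 0.569492
savings = 1 - ratio = 1 - 0.569492 = 0.430508
as a percentage: 0.430508 * 100 = 43.05%

Space savings = 1 - 22221/39019 = 43.05%


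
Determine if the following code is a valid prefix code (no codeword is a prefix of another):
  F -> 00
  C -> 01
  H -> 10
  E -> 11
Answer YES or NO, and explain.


Checking each pair (does one codeword prefix another?):
  F='00' vs C='01': no prefix
  F='00' vs H='10': no prefix
  F='00' vs E='11': no prefix
  C='01' vs F='00': no prefix
  C='01' vs H='10': no prefix
  C='01' vs E='11': no prefix
  H='10' vs F='00': no prefix
  H='10' vs C='01': no prefix
  H='10' vs E='11': no prefix
  E='11' vs F='00': no prefix
  E='11' vs C='01': no prefix
  E='11' vs H='10': no prefix
No violation found over all pairs.

YES -- this is a valid prefix code. No codeword is a prefix of any other codeword.


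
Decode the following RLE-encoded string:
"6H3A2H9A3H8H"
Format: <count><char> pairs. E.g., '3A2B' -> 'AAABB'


Expanding each <count><char> pair:
  6H -> 'HHHHHH'
  3A -> 'AAA'
  2H -> 'HH'
  9A -> 'AAAAAAAAA'
  3H -> 'HHH'
  8H -> 'HHHHHHHH'

Decoded = HHHHHHAAAHHAAAAAAAAAHHHHHHHHHHH


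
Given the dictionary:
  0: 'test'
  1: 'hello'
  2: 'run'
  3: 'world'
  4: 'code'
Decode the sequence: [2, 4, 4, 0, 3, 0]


Look up each index in the dictionary:
  2 -> 'run'
  4 -> 'code'
  4 -> 'code'
  0 -> 'test'
  3 -> 'world'
  0 -> 'test'

Decoded: "run code code test world test"


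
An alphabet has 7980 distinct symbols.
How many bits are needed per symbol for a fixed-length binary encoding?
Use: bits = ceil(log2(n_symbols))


log2(7980) = 12.9622
Bracket: 2^12 = 4096 < 7980 <= 2^13 = 8192
So ceil(log2(7980)) = 13

bits = ceil(log2(7980)) = ceil(12.9622) = 13 bits


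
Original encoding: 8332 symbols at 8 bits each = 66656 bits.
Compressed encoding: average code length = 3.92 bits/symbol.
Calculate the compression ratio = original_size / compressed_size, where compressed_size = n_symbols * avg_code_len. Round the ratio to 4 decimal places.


original_size = n_symbols * orig_bits = 8332 * 8 = 66656 bits
compressed_size = n_symbols * avg_code_len = 8332 * 3.92 = 32661.44 bits
ratio = original_size / compressed_size = 66656 / 32661.44 = 2.0408

Compression ratio = 2.0408


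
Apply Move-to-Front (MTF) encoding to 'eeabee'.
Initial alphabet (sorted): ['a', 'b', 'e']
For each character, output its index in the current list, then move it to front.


MTF encoding:
'e': index 2 in ['a', 'b', 'e'] -> ['e', 'a', 'b']
'e': index 0 in ['e', 'a', 'b'] -> ['e', 'a', 'b']
'a': index 1 in ['e', 'a', 'b'] -> ['a', 'e', 'b']
'b': index 2 in ['a', 'e', 'b'] -> ['b', 'a', 'e']
'e': index 2 in ['b', 'a', 'e'] -> ['e', 'b', 'a']
'e': index 0 in ['e', 'b', 'a'] -> ['e', 'b', 'a']


Output: [2, 0, 1, 2, 2, 0]


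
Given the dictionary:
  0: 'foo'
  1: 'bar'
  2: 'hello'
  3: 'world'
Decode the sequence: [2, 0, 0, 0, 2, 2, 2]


Look up each index in the dictionary:
  2 -> 'hello'
  0 -> 'foo'
  0 -> 'foo'
  0 -> 'foo'
  2 -> 'hello'
  2 -> 'hello'
  2 -> 'hello'

Decoded: "hello foo foo foo hello hello hello"


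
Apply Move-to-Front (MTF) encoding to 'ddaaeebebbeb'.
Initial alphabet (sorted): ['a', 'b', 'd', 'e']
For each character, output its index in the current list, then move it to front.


MTF encoding:
'd': index 2 in ['a', 'b', 'd', 'e'] -> ['d', 'a', 'b', 'e']
'd': index 0 in ['d', 'a', 'b', 'e'] -> ['d', 'a', 'b', 'e']
'a': index 1 in ['d', 'a', 'b', 'e'] -> ['a', 'd', 'b', 'e']
'a': index 0 in ['a', 'd', 'b', 'e'] -> ['a', 'd', 'b', 'e']
'e': index 3 in ['a', 'd', 'b', 'e'] -> ['e', 'a', 'd', 'b']
'e': index 0 in ['e', 'a', 'd', 'b'] -> ['e', 'a', 'd', 'b']
'b': index 3 in ['e', 'a', 'd', 'b'] -> ['b', 'e', 'a', 'd']
'e': index 1 in ['b', 'e', 'a', 'd'] -> ['e', 'b', 'a', 'd']
'b': index 1 in ['e', 'b', 'a', 'd'] -> ['b', 'e', 'a', 'd']
'b': index 0 in ['b', 'e', 'a', 'd'] -> ['b', 'e', 'a', 'd']
'e': index 1 in ['b', 'e', 'a', 'd'] -> ['e', 'b', 'a', 'd']
'b': index 1 in ['e', 'b', 'a', 'd'] -> ['b', 'e', 'a', 'd']


Output: [2, 0, 1, 0, 3, 0, 3, 1, 1, 0, 1, 1]


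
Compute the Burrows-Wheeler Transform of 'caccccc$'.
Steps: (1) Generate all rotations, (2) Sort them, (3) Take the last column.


Rotations (sorted):
  0: $caccccc -> last char: c
  1: accccc$c -> last char: c
  2: c$cacccc -> last char: c
  3: caccccc$ -> last char: $
  4: cc$caccc -> last char: c
  5: ccc$cacc -> last char: c
  6: cccc$cac -> last char: c
  7: ccccc$ca -> last char: a


BWT = ccc$ccca


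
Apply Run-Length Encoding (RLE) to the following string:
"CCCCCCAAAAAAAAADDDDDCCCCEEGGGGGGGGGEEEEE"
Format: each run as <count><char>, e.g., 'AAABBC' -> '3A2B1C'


Scanning runs left to right:
  i=0: run of 'C' x 6 -> '6C'
  i=6: run of 'A' x 9 -> '9A'
  i=15: run of 'D' x 5 -> '5D'
  i=20: run of 'C' x 4 -> '4C'
  i=24: run of 'E' x 2 -> '2E'
  i=26: run of 'G' x 9 -> '9G'
  i=35: run of 'E' x 5 -> '5E'

RLE = 6C9A5D4C2E9G5E


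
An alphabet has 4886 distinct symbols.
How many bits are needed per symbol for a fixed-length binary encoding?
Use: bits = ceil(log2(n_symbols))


log2(4886) = 12.2544
Bracket: 2^12 = 4096 < 4886 <= 2^13 = 8192
So ceil(log2(4886)) = 13

bits = ceil(log2(4886)) = ceil(12.2544) = 13 bits


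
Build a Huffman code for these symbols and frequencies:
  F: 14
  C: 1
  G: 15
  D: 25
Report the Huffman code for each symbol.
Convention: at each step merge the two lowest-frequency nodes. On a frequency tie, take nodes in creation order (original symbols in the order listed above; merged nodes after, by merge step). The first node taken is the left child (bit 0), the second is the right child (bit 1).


Huffman tree construction:
Step 1: Merge C(1) + F(14) = 15
Step 2: Merge G(15) + (C+F)(15) = 30
Step 3: Merge D(25) + (G+(C+F))(30) = 55
Read each symbol's code off the tree from the root (left child = 0, right child = 1).

Codes:
  F: 111 (length 3)
  C: 110 (length 3)
  G: 10 (length 2)
  D: 0 (length 1)
Average code length: 100/55 = 1.8182 bits/symbol


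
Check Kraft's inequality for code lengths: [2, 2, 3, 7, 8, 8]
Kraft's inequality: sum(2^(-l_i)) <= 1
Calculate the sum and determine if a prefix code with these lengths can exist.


Sum = 2^(-2) + 2^(-2) + 2^(-3) + 2^(-7) + 2^(-8) + 2^(-8)
    = 0.25 + 0.25 + 0.125 + 0.0078125 + 0.00390625 + 0.00390625
    = 164/256 = 0.640625
Since 0.640625 <= 1, Kraft's inequality IS satisfied.
A prefix code with these lengths CAN exist.

Kraft sum = 0.640625. Satisfied.


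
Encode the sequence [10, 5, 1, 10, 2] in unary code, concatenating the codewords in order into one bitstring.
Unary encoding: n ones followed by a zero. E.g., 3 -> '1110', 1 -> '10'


Encode each number as n ones followed by a terminating 0:
  10 -> 11111111110 (11 bits)
  5 -> 111110 (6 bits)
  1 -> 10 (2 bits)
  10 -> 11111111110 (11 bits)
  2 -> 110 (3 bits)
Total length = 11 + 6 + 2 + 11 + 3 = 33 bits.

Unary([10, 5, 1, 10, 2]) = 111111111101111101011111111110110 (33 bits)


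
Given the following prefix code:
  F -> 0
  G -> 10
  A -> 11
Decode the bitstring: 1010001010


Decoding step by step:
Bits 10 -> G
Bits 10 -> G
Bits 0 -> F
Bits 0 -> F
Bits 10 -> G
Bits 10 -> G


Decoded message: GGFFGG
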